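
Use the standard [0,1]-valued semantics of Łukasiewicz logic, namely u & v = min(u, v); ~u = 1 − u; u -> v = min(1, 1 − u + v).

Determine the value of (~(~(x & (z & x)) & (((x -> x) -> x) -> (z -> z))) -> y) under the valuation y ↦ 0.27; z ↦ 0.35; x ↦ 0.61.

0.92

(z & x) = min(0.35, 0.61) = 0.35
(x & (z & x)) = min(0.61, 0.35) = 0.35
~(x & (z & x)): Łukasiewicz ¬ gives 1 − 0.35 = 0.65
(x -> x): min(1, 1 − 0.61 + 0.61) = 1
((x -> x) -> x): min(1, 1 − 1 + 0.61) = 0.61
(z -> z): min(1, 1 − 0.35 + 0.35) = 1
(((x -> x) -> x) -> (z -> z)): min(1, 1 − 0.61 + 1) = 1
(~(x & (z & x)) & (((x -> x) -> x) -> (z -> z))) = min(0.65, 1) = 0.65
~(~(x & (z & x)) & (((x -> x) -> x) -> (z -> z))): Łukasiewicz ¬ gives 1 − 0.65 = 0.35
(~(~(x & (z & x)) & (((x -> x) -> x) -> (z -> z))) -> y): min(1, 1 − 0.35 + 0.27) = 0.92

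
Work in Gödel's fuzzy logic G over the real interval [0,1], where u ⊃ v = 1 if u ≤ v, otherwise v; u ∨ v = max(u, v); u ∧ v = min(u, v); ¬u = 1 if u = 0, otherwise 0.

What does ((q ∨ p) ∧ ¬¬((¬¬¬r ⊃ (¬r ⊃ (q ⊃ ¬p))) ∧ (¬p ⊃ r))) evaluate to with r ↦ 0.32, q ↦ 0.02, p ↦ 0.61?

0.61

(q ∨ p) = max(0.02, 0.61) = 0.61
¬r: Gödel ¬ of 0.32 = 0 (operand ≠ 0)
¬¬r: Gödel ¬ of 0 = 1 (operand is 0)
¬¬¬r: Gödel ¬ of 1 = 0 (operand ≠ 0)
¬r: Gödel ¬ of 0.32 = 0 (operand ≠ 0)
¬p: Gödel ¬ of 0.61 = 0 (operand ≠ 0)
(q ⊃ ¬p): 0.02 > 0, so result = 0
(¬r ⊃ (q ⊃ ¬p)): 0 ≤ 0, so result = 1
(¬¬¬r ⊃ (¬r ⊃ (q ⊃ ¬p))): 0 ≤ 1, so result = 1
¬p: Gödel ¬ of 0.61 = 0 (operand ≠ 0)
(¬p ⊃ r): 0 ≤ 0.32, so result = 1
((¬¬¬r ⊃ (¬r ⊃ (q ⊃ ¬p))) ∧ (¬p ⊃ r)) = min(1, 1) = 1
¬((¬¬¬r ⊃ (¬r ⊃ (q ⊃ ¬p))) ∧ (¬p ⊃ r)): Gödel ¬ of 1 = 0 (operand ≠ 0)
¬¬((¬¬¬r ⊃ (¬r ⊃ (q ⊃ ¬p))) ∧ (¬p ⊃ r)): Gödel ¬ of 0 = 1 (operand is 0)
((q ∨ p) ∧ ¬¬((¬¬¬r ⊃ (¬r ⊃ (q ⊃ ¬p))) ∧ (¬p ⊃ r))) = min(0.61, 1) = 0.61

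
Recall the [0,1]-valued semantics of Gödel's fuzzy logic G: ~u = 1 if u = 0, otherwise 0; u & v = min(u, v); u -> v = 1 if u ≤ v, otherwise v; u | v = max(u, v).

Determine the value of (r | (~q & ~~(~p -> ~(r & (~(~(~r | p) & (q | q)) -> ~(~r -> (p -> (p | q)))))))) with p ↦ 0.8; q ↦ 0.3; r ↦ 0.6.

0.60

~q: Gödel ¬ of 0.3 = 0 (operand ≠ 0)
~p: Gödel ¬ of 0.8 = 0 (operand ≠ 0)
~r: Gödel ¬ of 0.6 = 0 (operand ≠ 0)
(~r | p) = max(0, 0.8) = 0.8
~(~r | p): Gödel ¬ of 0.8 = 0 (operand ≠ 0)
(q | q) = max(0.3, 0.3) = 0.3
(~(~r | p) & (q | q)) = min(0, 0.3) = 0
~(~(~r | p) & (q | q)): Gödel ¬ of 0 = 1 (operand is 0)
~r: Gödel ¬ of 0.6 = 0 (operand ≠ 0)
(p | q) = max(0.8, 0.3) = 0.8
(p -> (p | q)): 0.8 ≤ 0.8, so result = 1
(~r -> (p -> (p | q))): 0 ≤ 1, so result = 1
~(~r -> (p -> (p | q))): Gödel ¬ of 1 = 0 (operand ≠ 0)
(~(~(~r | p) & (q | q)) -> ~(~r -> (p -> (p | q)))): 1 > 0, so result = 0
(r & (~(~(~r | p) & (q | q)) -> ~(~r -> (p -> (p | q))))) = min(0.6, 0) = 0
~(r & (~(~(~r | p) & (q | q)) -> ~(~r -> (p -> (p | q))))): Gödel ¬ of 0 = 1 (operand is 0)
(~p -> ~(r & (~(~(~r | p) & (q | q)) -> ~(~r -> (p -> (p | q)))))): 0 ≤ 1, so result = 1
~(~p -> ~(r & (~(~(~r | p) & (q | q)) -> ~(~r -> (p -> (p | q)))))): Gödel ¬ of 1 = 0 (operand ≠ 0)
~~(~p -> ~(r & (~(~(~r | p) & (q | q)) -> ~(~r -> (p -> (p | q)))))): Gödel ¬ of 0 = 1 (operand is 0)
(~q & ~~(~p -> ~(r & (~(~(~r | p) & (q | q)) -> ~(~r -> (p -> (p | q))))))) = min(0, 1) = 0
(r | (~q & ~~(~p -> ~(r & (~(~(~r | p) & (q | q)) -> ~(~r -> (p -> (p | q)))))))) = max(0.6, 0) = 0.6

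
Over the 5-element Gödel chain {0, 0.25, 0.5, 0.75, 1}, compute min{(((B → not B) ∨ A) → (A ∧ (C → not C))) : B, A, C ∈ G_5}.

0.00

The minimum is attained at B = 0, A = 0, C = 0:
  not B: Gödel ¬ of 0 = 1 (operand is 0)
  (B → not B): 0 ≤ 1, so result = 1
  ((B → not B) ∨ A) = max(1, 0) = 1
  not C: Gödel ¬ of 0 = 1 (operand is 0)
  (C → not C): 0 ≤ 1, so result = 1
  (A ∧ (C → not C)) = min(0, 1) = 0
  (((B → not B) ∨ A) → (A ∧ (C → not C))): 1 > 0, so result = 0
Checking all 125 assignments confirms none give a value below 0.00.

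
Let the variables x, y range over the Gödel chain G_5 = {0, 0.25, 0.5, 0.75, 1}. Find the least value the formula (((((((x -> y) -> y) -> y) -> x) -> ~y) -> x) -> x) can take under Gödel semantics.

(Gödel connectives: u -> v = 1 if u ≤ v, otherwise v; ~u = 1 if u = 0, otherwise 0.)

0.25

The minimum is attained at x = 0.25, y = 0.25:
  (x -> y): 0.25 ≤ 0.25, so result = 1
  ((x -> y) -> y): 1 > 0.25, so result = 0.25
  (((x -> y) -> y) -> y): 0.25 ≤ 0.25, so result = 1
  ((((x -> y) -> y) -> y) -> x): 1 > 0.25, so result = 0.25
  ~y: Gödel ¬ of 0.25 = 0 (operand ≠ 0)
  (((((x -> y) -> y) -> y) -> x) -> ~y): 0.25 > 0, so result = 0
  ((((((x -> y) -> y) -> y) -> x) -> ~y) -> x): 0 ≤ 0.25, so result = 1
  (((((((x -> y) -> y) -> y) -> x) -> ~y) -> x) -> x): 1 > 0.25, so result = 0.25
Checking all 25 assignments confirms none give a value below 0.25.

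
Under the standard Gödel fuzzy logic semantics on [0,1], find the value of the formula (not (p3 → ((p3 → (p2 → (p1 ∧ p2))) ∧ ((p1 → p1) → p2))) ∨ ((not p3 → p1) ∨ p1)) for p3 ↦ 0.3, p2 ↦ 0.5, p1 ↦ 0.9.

(p1 ∧ p2) = min(0.9, 0.5) = 0.5
(p2 → (p1 ∧ p2)): 0.5 ≤ 0.5, so result = 1
(p3 → (p2 → (p1 ∧ p2))): 0.3 ≤ 1, so result = 1
(p1 → p1): 0.9 ≤ 0.9, so result = 1
((p1 → p1) → p2): 1 > 0.5, so result = 0.5
((p3 → (p2 → (p1 ∧ p2))) ∧ ((p1 → p1) → p2)) = min(1, 0.5) = 0.5
(p3 → ((p3 → (p2 → (p1 ∧ p2))) ∧ ((p1 → p1) → p2))): 0.3 ≤ 0.5, so result = 1
not (p3 → ((p3 → (p2 → (p1 ∧ p2))) ∧ ((p1 → p1) → p2))): Gödel ¬ of 1 = 0 (operand ≠ 0)
not p3: Gödel ¬ of 0.3 = 0 (operand ≠ 0)
(not p3 → p1): 0 ≤ 0.9, so result = 1
((not p3 → p1) ∨ p1) = max(1, 0.9) = 1
(not (p3 → ((p3 → (p2 → (p1 ∧ p2))) ∧ ((p1 → p1) → p2))) ∨ ((not p3 → p1) ∨ p1)) = max(0, 1) = 1

1.00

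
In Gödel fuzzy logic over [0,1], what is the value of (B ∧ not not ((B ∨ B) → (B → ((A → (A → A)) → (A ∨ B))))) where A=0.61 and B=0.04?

0.04

(B ∨ B) = max(0.04, 0.04) = 0.04
(A → A): 0.61 ≤ 0.61, so result = 1
(A → (A → A)): 0.61 ≤ 1, so result = 1
(A ∨ B) = max(0.61, 0.04) = 0.61
((A → (A → A)) → (A ∨ B)): 1 > 0.61, so result = 0.61
(B → ((A → (A → A)) → (A ∨ B))): 0.04 ≤ 0.61, so result = 1
((B ∨ B) → (B → ((A → (A → A)) → (A ∨ B)))): 0.04 ≤ 1, so result = 1
not ((B ∨ B) → (B → ((A → (A → A)) → (A ∨ B)))): Gödel ¬ of 1 = 0 (operand ≠ 0)
not not ((B ∨ B) → (B → ((A → (A → A)) → (A ∨ B)))): Gödel ¬ of 0 = 1 (operand is 0)
(B ∧ not not ((B ∨ B) → (B → ((A → (A → A)) → (A ∨ B))))) = min(0.04, 1) = 0.04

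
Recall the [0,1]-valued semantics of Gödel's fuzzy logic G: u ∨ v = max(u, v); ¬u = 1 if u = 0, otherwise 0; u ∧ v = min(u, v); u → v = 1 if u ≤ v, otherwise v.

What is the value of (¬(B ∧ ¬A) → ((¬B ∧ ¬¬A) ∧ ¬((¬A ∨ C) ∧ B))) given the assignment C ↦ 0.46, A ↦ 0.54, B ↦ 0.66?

¬A: Gödel ¬ of 0.54 = 0 (operand ≠ 0)
(B ∧ ¬A) = min(0.66, 0) = 0
¬(B ∧ ¬A): Gödel ¬ of 0 = 1 (operand is 0)
¬B: Gödel ¬ of 0.66 = 0 (operand ≠ 0)
¬A: Gödel ¬ of 0.54 = 0 (operand ≠ 0)
¬¬A: Gödel ¬ of 0 = 1 (operand is 0)
(¬B ∧ ¬¬A) = min(0, 1) = 0
¬A: Gödel ¬ of 0.54 = 0 (operand ≠ 0)
(¬A ∨ C) = max(0, 0.46) = 0.46
((¬A ∨ C) ∧ B) = min(0.46, 0.66) = 0.46
¬((¬A ∨ C) ∧ B): Gödel ¬ of 0.46 = 0 (operand ≠ 0)
((¬B ∧ ¬¬A) ∧ ¬((¬A ∨ C) ∧ B)) = min(0, 0) = 0
(¬(B ∧ ¬A) → ((¬B ∧ ¬¬A) ∧ ¬((¬A ∨ C) ∧ B))): 1 > 0, so result = 0

0.00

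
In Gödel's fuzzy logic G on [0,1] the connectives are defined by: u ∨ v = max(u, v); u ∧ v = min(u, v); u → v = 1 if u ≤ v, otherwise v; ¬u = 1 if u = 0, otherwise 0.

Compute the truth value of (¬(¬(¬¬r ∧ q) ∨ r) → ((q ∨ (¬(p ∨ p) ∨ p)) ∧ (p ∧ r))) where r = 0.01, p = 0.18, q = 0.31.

1.00

¬r: Gödel ¬ of 0.01 = 0 (operand ≠ 0)
¬¬r: Gödel ¬ of 0 = 1 (operand is 0)
(¬¬r ∧ q) = min(1, 0.31) = 0.31
¬(¬¬r ∧ q): Gödel ¬ of 0.31 = 0 (operand ≠ 0)
(¬(¬¬r ∧ q) ∨ r) = max(0, 0.01) = 0.01
¬(¬(¬¬r ∧ q) ∨ r): Gödel ¬ of 0.01 = 0 (operand ≠ 0)
(p ∨ p) = max(0.18, 0.18) = 0.18
¬(p ∨ p): Gödel ¬ of 0.18 = 0 (operand ≠ 0)
(¬(p ∨ p) ∨ p) = max(0, 0.18) = 0.18
(q ∨ (¬(p ∨ p) ∨ p)) = max(0.31, 0.18) = 0.31
(p ∧ r) = min(0.18, 0.01) = 0.01
((q ∨ (¬(p ∨ p) ∨ p)) ∧ (p ∧ r)) = min(0.31, 0.01) = 0.01
(¬(¬(¬¬r ∧ q) ∨ r) → ((q ∨ (¬(p ∨ p) ∨ p)) ∧ (p ∧ r))): 0 ≤ 0.01, so result = 1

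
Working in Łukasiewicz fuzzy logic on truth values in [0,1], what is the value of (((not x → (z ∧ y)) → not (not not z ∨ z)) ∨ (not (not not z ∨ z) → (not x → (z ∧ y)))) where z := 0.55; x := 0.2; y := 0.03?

not x: Łukasiewicz ¬ gives 1 − 0.2 = 0.8
(z ∧ y) = min(0.55, 0.03) = 0.03
(not x → (z ∧ y)): min(1, 1 − 0.8 + 0.03) = 0.23
not z: Łukasiewicz ¬ gives 1 − 0.55 = 0.45
not not z: Łukasiewicz ¬ gives 1 − 0.45 = 0.55
(not not z ∨ z) = max(0.55, 0.55) = 0.55
not (not not z ∨ z): Łukasiewicz ¬ gives 1 − 0.55 = 0.45
((not x → (z ∧ y)) → not (not not z ∨ z)): min(1, 1 − 0.23 + 0.45) = 1
not z: Łukasiewicz ¬ gives 1 − 0.55 = 0.45
not not z: Łukasiewicz ¬ gives 1 − 0.45 = 0.55
(not not z ∨ z) = max(0.55, 0.55) = 0.55
not (not not z ∨ z): Łukasiewicz ¬ gives 1 − 0.55 = 0.45
not x: Łukasiewicz ¬ gives 1 − 0.2 = 0.8
(z ∧ y) = min(0.55, 0.03) = 0.03
(not x → (z ∧ y)): min(1, 1 − 0.8 + 0.03) = 0.23
(not (not not z ∨ z) → (not x → (z ∧ y))): min(1, 1 − 0.45 + 0.23) = 0.78
(((not x → (z ∧ y)) → not (not not z ∨ z)) ∨ (not (not not z ∨ z) → (not x → (z ∧ y)))) = max(1, 0.78) = 1

1.00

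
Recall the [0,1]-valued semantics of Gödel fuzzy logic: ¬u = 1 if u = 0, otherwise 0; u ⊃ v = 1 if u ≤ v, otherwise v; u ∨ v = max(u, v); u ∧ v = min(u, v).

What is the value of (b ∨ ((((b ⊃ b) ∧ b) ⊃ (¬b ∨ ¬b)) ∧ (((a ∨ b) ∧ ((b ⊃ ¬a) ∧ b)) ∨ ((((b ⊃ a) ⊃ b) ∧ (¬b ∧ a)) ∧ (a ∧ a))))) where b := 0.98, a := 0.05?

(b ⊃ b): 0.98 ≤ 0.98, so result = 1
((b ⊃ b) ∧ b) = min(1, 0.98) = 0.98
¬b: Gödel ¬ of 0.98 = 0 (operand ≠ 0)
¬b: Gödel ¬ of 0.98 = 0 (operand ≠ 0)
(¬b ∨ ¬b) = max(0, 0) = 0
(((b ⊃ b) ∧ b) ⊃ (¬b ∨ ¬b)): 0.98 > 0, so result = 0
(a ∨ b) = max(0.05, 0.98) = 0.98
¬a: Gödel ¬ of 0.05 = 0 (operand ≠ 0)
(b ⊃ ¬a): 0.98 > 0, so result = 0
((b ⊃ ¬a) ∧ b) = min(0, 0.98) = 0
((a ∨ b) ∧ ((b ⊃ ¬a) ∧ b)) = min(0.98, 0) = 0
(b ⊃ a): 0.98 > 0.05, so result = 0.05
((b ⊃ a) ⊃ b): 0.05 ≤ 0.98, so result = 1
¬b: Gödel ¬ of 0.98 = 0 (operand ≠ 0)
(¬b ∧ a) = min(0, 0.05) = 0
(((b ⊃ a) ⊃ b) ∧ (¬b ∧ a)) = min(1, 0) = 0
(a ∧ a) = min(0.05, 0.05) = 0.05
((((b ⊃ a) ⊃ b) ∧ (¬b ∧ a)) ∧ (a ∧ a)) = min(0, 0.05) = 0
(((a ∨ b) ∧ ((b ⊃ ¬a) ∧ b)) ∨ ((((b ⊃ a) ⊃ b) ∧ (¬b ∧ a)) ∧ (a ∧ a))) = max(0, 0) = 0
((((b ⊃ b) ∧ b) ⊃ (¬b ∨ ¬b)) ∧ (((a ∨ b) ∧ ((b ⊃ ¬a) ∧ b)) ∨ ((((b ⊃ a) ⊃ b) ∧ (¬b ∧ a)) ∧ (a ∧ a)))) = min(0, 0) = 0
(b ∨ ((((b ⊃ b) ∧ b) ⊃ (¬b ∨ ¬b)) ∧ (((a ∨ b) ∧ ((b ⊃ ¬a) ∧ b)) ∨ ((((b ⊃ a) ⊃ b) ∧ (¬b ∧ a)) ∧ (a ∧ a))))) = max(0.98, 0) = 0.98

0.98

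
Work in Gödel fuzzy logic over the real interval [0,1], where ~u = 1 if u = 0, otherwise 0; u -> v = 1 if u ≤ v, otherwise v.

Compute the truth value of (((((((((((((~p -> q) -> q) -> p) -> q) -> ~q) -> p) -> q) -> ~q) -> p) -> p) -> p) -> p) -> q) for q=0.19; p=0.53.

~p: Gödel ¬ of 0.53 = 0 (operand ≠ 0)
(~p -> q): 0 ≤ 0.19, so result = 1
((~p -> q) -> q): 1 > 0.19, so result = 0.19
(((~p -> q) -> q) -> p): 0.19 ≤ 0.53, so result = 1
((((~p -> q) -> q) -> p) -> q): 1 > 0.19, so result = 0.19
~q: Gödel ¬ of 0.19 = 0 (operand ≠ 0)
(((((~p -> q) -> q) -> p) -> q) -> ~q): 0.19 > 0, so result = 0
((((((~p -> q) -> q) -> p) -> q) -> ~q) -> p): 0 ≤ 0.53, so result = 1
(((((((~p -> q) -> q) -> p) -> q) -> ~q) -> p) -> q): 1 > 0.19, so result = 0.19
~q: Gödel ¬ of 0.19 = 0 (operand ≠ 0)
((((((((~p -> q) -> q) -> p) -> q) -> ~q) -> p) -> q) -> ~q): 0.19 > 0, so result = 0
(((((((((~p -> q) -> q) -> p) -> q) -> ~q) -> p) -> q) -> ~q) -> p): 0 ≤ 0.53, so result = 1
((((((((((~p -> q) -> q) -> p) -> q) -> ~q) -> p) -> q) -> ~q) -> p) -> p): 1 > 0.53, so result = 0.53
(((((((((((~p -> q) -> q) -> p) -> q) -> ~q) -> p) -> q) -> ~q) -> p) -> p) -> p): 0.53 ≤ 0.53, so result = 1
((((((((((((~p -> q) -> q) -> p) -> q) -> ~q) -> p) -> q) -> ~q) -> p) -> p) -> p) -> p): 1 > 0.53, so result = 0.53
(((((((((((((~p -> q) -> q) -> p) -> q) -> ~q) -> p) -> q) -> ~q) -> p) -> p) -> p) -> p) -> q): 0.53 > 0.19, so result = 0.19

0.19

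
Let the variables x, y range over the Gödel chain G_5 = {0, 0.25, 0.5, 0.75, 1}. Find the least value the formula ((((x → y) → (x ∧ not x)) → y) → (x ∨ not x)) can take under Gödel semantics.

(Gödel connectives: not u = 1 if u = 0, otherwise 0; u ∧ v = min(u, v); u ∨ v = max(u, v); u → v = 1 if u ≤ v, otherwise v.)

0.25

The minimum is attained at x = 0.25, y = 0.25:
  (x → y): 0.25 ≤ 0.25, so result = 1
  not x: Gödel ¬ of 0.25 = 0 (operand ≠ 0)
  (x ∧ not x) = min(0.25, 0) = 0
  ((x → y) → (x ∧ not x)): 1 > 0, so result = 0
  (((x → y) → (x ∧ not x)) → y): 0 ≤ 0.25, so result = 1
  not x: Gödel ¬ of 0.25 = 0 (operand ≠ 0)
  (x ∨ not x) = max(0.25, 0) = 0.25
  ((((x → y) → (x ∧ not x)) → y) → (x ∨ not x)): 1 > 0.25, so result = 0.25
Checking all 25 assignments confirms none give a value below 0.25.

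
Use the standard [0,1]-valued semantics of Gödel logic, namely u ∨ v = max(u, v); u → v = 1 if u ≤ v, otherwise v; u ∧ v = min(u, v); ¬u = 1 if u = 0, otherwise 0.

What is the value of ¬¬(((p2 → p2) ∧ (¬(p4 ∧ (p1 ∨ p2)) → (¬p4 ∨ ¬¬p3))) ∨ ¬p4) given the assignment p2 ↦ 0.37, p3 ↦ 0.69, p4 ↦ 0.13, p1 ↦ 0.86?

(p2 → p2): 0.37 ≤ 0.37, so result = 1
(p1 ∨ p2) = max(0.86, 0.37) = 0.86
(p4 ∧ (p1 ∨ p2)) = min(0.13, 0.86) = 0.13
¬(p4 ∧ (p1 ∨ p2)): Gödel ¬ of 0.13 = 0 (operand ≠ 0)
¬p4: Gödel ¬ of 0.13 = 0 (operand ≠ 0)
¬p3: Gödel ¬ of 0.69 = 0 (operand ≠ 0)
¬¬p3: Gödel ¬ of 0 = 1 (operand is 0)
(¬p4 ∨ ¬¬p3) = max(0, 1) = 1
(¬(p4 ∧ (p1 ∨ p2)) → (¬p4 ∨ ¬¬p3)): 0 ≤ 1, so result = 1
((p2 → p2) ∧ (¬(p4 ∧ (p1 ∨ p2)) → (¬p4 ∨ ¬¬p3))) = min(1, 1) = 1
¬p4: Gödel ¬ of 0.13 = 0 (operand ≠ 0)
(((p2 → p2) ∧ (¬(p4 ∧ (p1 ∨ p2)) → (¬p4 ∨ ¬¬p3))) ∨ ¬p4) = max(1, 0) = 1
¬(((p2 → p2) ∧ (¬(p4 ∧ (p1 ∨ p2)) → (¬p4 ∨ ¬¬p3))) ∨ ¬p4): Gödel ¬ of 1 = 0 (operand ≠ 0)
¬¬(((p2 → p2) ∧ (¬(p4 ∧ (p1 ∨ p2)) → (¬p4 ∨ ¬¬p3))) ∨ ¬p4): Gödel ¬ of 0 = 1 (operand is 0)

1.00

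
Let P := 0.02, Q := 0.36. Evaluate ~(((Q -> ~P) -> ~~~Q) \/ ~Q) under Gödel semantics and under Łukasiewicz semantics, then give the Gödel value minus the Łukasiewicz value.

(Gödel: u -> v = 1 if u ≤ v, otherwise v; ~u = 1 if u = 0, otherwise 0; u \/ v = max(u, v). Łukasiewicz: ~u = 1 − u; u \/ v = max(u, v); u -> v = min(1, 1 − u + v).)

Gödel evaluation:
  ~P: Gödel ¬ of 0.02 = 0 (operand ≠ 0)
  (Q -> ~P): 0.36 > 0, so result = 0
  ~Q: Gödel ¬ of 0.36 = 0 (operand ≠ 0)
  ~~Q: Gödel ¬ of 0 = 1 (operand is 0)
  ~~~Q: Gödel ¬ of 1 = 0 (operand ≠ 0)
  ((Q -> ~P) -> ~~~Q): 0 ≤ 0, so result = 1
  ~Q: Gödel ¬ of 0.36 = 0 (operand ≠ 0)
  (((Q -> ~P) -> ~~~Q) \/ ~Q) = max(1, 0) = 1
  ~(((Q -> ~P) -> ~~~Q) \/ ~Q): Gödel ¬ of 1 = 0 (operand ≠ 0)
  Gödel value = 0
Łukasiewicz evaluation:
  ~P: Łukasiewicz ¬ gives 1 − 0.02 = 0.98
  (Q -> ~P): min(1, 1 − 0.36 + 0.98) = 1
  ~Q: Łukasiewicz ¬ gives 1 − 0.36 = 0.64
  ~~Q: Łukasiewicz ¬ gives 1 − 0.64 = 0.36
  ~~~Q: Łukasiewicz ¬ gives 1 − 0.36 = 0.64
  ((Q -> ~P) -> ~~~Q): min(1, 1 − 1 + 0.64) = 0.64
  ~Q: Łukasiewicz ¬ gives 1 − 0.36 = 0.64
  (((Q -> ~P) -> ~~~Q) \/ ~Q) = max(0.64, 0.64) = 0.64
  ~(((Q -> ~P) -> ~~~Q) \/ ~Q): Łukasiewicz ¬ gives 1 − 0.64 = 0.36
  Łukasiewicz value = 0.36
Difference: 0 − 0.36 = -0.36

-0.36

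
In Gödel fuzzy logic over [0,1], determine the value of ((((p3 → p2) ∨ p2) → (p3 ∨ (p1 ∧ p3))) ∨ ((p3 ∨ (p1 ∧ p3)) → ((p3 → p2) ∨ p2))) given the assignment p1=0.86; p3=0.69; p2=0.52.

1.00

(p3 → p2): 0.69 > 0.52, so result = 0.52
((p3 → p2) ∨ p2) = max(0.52, 0.52) = 0.52
(p1 ∧ p3) = min(0.86, 0.69) = 0.69
(p3 ∨ (p1 ∧ p3)) = max(0.69, 0.69) = 0.69
(((p3 → p2) ∨ p2) → (p3 ∨ (p1 ∧ p3))): 0.52 ≤ 0.69, so result = 1
(p1 ∧ p3) = min(0.86, 0.69) = 0.69
(p3 ∨ (p1 ∧ p3)) = max(0.69, 0.69) = 0.69
(p3 → p2): 0.69 > 0.52, so result = 0.52
((p3 → p2) ∨ p2) = max(0.52, 0.52) = 0.52
((p3 ∨ (p1 ∧ p3)) → ((p3 → p2) ∨ p2)): 0.69 > 0.52, so result = 0.52
((((p3 → p2) ∨ p2) → (p3 ∨ (p1 ∧ p3))) ∨ ((p3 ∨ (p1 ∧ p3)) → ((p3 → p2) ∨ p2))) = max(1, 0.52) = 1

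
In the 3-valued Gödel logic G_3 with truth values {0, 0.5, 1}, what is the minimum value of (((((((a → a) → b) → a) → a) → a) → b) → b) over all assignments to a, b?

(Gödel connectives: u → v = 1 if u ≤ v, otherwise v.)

0.50

The minimum is attained at a = 0, b = 0.5:
  (a → a): 0 ≤ 0, so result = 1
  ((a → a) → b): 1 > 0.5, so result = 0.5
  (((a → a) → b) → a): 0.5 > 0, so result = 0
  ((((a → a) → b) → a) → a): 0 ≤ 0, so result = 1
  (((((a → a) → b) → a) → a) → a): 1 > 0, so result = 0
  ((((((a → a) → b) → a) → a) → a) → b): 0 ≤ 0.5, so result = 1
  (((((((a → a) → b) → a) → a) → a) → b) → b): 1 > 0.5, so result = 0.5
Checking all 9 assignments confirms none give a value below 0.50.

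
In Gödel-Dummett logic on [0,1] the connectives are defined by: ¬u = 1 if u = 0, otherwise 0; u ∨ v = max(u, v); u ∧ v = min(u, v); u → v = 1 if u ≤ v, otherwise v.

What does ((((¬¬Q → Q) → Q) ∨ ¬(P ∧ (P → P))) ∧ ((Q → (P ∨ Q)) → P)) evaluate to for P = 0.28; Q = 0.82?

0.28

¬Q: Gödel ¬ of 0.82 = 0 (operand ≠ 0)
¬¬Q: Gödel ¬ of 0 = 1 (operand is 0)
(¬¬Q → Q): 1 > 0.82, so result = 0.82
((¬¬Q → Q) → Q): 0.82 ≤ 0.82, so result = 1
(P → P): 0.28 ≤ 0.28, so result = 1
(P ∧ (P → P)) = min(0.28, 1) = 0.28
¬(P ∧ (P → P)): Gödel ¬ of 0.28 = 0 (operand ≠ 0)
(((¬¬Q → Q) → Q) ∨ ¬(P ∧ (P → P))) = max(1, 0) = 1
(P ∨ Q) = max(0.28, 0.82) = 0.82
(Q → (P ∨ Q)): 0.82 ≤ 0.82, so result = 1
((Q → (P ∨ Q)) → P): 1 > 0.28, so result = 0.28
((((¬¬Q → Q) → Q) ∨ ¬(P ∧ (P → P))) ∧ ((Q → (P ∨ Q)) → P)) = min(1, 0.28) = 0.28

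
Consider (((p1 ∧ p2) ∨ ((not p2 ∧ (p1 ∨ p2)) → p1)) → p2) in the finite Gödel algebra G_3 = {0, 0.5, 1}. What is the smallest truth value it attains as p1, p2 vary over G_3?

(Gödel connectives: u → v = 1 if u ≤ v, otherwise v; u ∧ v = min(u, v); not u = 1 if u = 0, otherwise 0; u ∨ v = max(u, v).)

0.00

The minimum is attained at p1 = 0, p2 = 0:
  (p1 ∧ p2) = min(0, 0) = 0
  not p2: Gödel ¬ of 0 = 1 (operand is 0)
  (p1 ∨ p2) = max(0, 0) = 0
  (not p2 ∧ (p1 ∨ p2)) = min(1, 0) = 0
  ((not p2 ∧ (p1 ∨ p2)) → p1): 0 ≤ 0, so result = 1
  ((p1 ∧ p2) ∨ ((not p2 ∧ (p1 ∨ p2)) → p1)) = max(0, 1) = 1
  (((p1 ∧ p2) ∨ ((not p2 ∧ (p1 ∨ p2)) → p1)) → p2): 1 > 0, so result = 0
Checking all 9 assignments confirms none give a value below 0.00.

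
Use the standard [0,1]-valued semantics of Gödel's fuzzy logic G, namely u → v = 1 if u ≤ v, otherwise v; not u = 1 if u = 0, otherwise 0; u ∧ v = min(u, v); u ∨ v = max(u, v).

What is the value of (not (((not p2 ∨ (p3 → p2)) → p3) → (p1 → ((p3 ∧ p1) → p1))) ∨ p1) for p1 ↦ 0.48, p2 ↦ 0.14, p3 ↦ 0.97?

0.48

not p2: Gödel ¬ of 0.14 = 0 (operand ≠ 0)
(p3 → p2): 0.97 > 0.14, so result = 0.14
(not p2 ∨ (p3 → p2)) = max(0, 0.14) = 0.14
((not p2 ∨ (p3 → p2)) → p3): 0.14 ≤ 0.97, so result = 1
(p3 ∧ p1) = min(0.97, 0.48) = 0.48
((p3 ∧ p1) → p1): 0.48 ≤ 0.48, so result = 1
(p1 → ((p3 ∧ p1) → p1)): 0.48 ≤ 1, so result = 1
(((not p2 ∨ (p3 → p2)) → p3) → (p1 → ((p3 ∧ p1) → p1))): 1 ≤ 1, so result = 1
not (((not p2 ∨ (p3 → p2)) → p3) → (p1 → ((p3 ∧ p1) → p1))): Gödel ¬ of 1 = 0 (operand ≠ 0)
(not (((not p2 ∨ (p3 → p2)) → p3) → (p1 → ((p3 ∧ p1) → p1))) ∨ p1) = max(0, 0.48) = 0.48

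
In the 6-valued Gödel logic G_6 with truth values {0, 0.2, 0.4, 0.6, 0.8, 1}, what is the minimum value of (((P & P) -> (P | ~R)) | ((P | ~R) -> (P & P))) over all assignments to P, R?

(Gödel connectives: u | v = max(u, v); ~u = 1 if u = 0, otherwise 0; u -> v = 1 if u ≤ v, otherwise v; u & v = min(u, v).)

Every assignment gives 1. For instance at P = 0, R = 0:
  (P & P) = min(0, 0) = 0
  ~R: Gödel ¬ of 0 = 1 (operand is 0)
  (P | ~R) = max(0, 1) = 1
  ((P & P) -> (P | ~R)): 0 ≤ 1, so result = 1
  ~R: Gödel ¬ of 0 = 1 (operand is 0)
  (P | ~R) = max(0, 1) = 1
  (P & P) = min(0, 0) = 0
  ((P | ~R) -> (P & P)): 1 > 0, so result = 0
  (((P & P) -> (P | ~R)) | ((P | ~R) -> (P & P))) = max(1, 0) = 1
All 36 assignments give value 1 — the formula is a G_6-tautology.

1.00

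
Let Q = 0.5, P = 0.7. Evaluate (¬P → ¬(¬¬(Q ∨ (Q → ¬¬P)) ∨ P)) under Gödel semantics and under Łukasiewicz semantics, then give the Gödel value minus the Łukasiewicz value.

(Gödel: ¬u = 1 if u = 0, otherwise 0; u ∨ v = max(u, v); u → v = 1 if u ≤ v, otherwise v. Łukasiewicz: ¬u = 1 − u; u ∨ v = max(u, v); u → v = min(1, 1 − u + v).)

Gödel evaluation:
  ¬P: Gödel ¬ of 0.7 = 0 (operand ≠ 0)
  ¬P: Gödel ¬ of 0.7 = 0 (operand ≠ 0)
  ¬¬P: Gödel ¬ of 0 = 1 (operand is 0)
  (Q → ¬¬P): 0.5 ≤ 1, so result = 1
  (Q ∨ (Q → ¬¬P)) = max(0.5, 1) = 1
  ¬(Q ∨ (Q → ¬¬P)): Gödel ¬ of 1 = 0 (operand ≠ 0)
  ¬¬(Q ∨ (Q → ¬¬P)): Gödel ¬ of 0 = 1 (operand is 0)
  (¬¬(Q ∨ (Q → ¬¬P)) ∨ P) = max(1, 0.7) = 1
  ¬(¬¬(Q ∨ (Q → ¬¬P)) ∨ P): Gödel ¬ of 1 = 0 (operand ≠ 0)
  (¬P → ¬(¬¬(Q ∨ (Q → ¬¬P)) ∨ P)): 0 ≤ 0, so result = 1
  Gödel value = 1
Łukasiewicz evaluation:
  ¬P: Łukasiewicz ¬ gives 1 − 0.7 = 0.3
  ¬P: Łukasiewicz ¬ gives 1 − 0.7 = 0.3
  ¬¬P: Łukasiewicz ¬ gives 1 − 0.3 = 0.7
  (Q → ¬¬P): min(1, 1 − 0.5 + 0.7) = 1
  (Q ∨ (Q → ¬¬P)) = max(0.5, 1) = 1
  ¬(Q ∨ (Q → ¬¬P)): Łukasiewicz ¬ gives 1 − 1 = 0
  ¬¬(Q ∨ (Q → ¬¬P)): Łukasiewicz ¬ gives 1 − 0 = 1
  (¬¬(Q ∨ (Q → ¬¬P)) ∨ P) = max(1, 0.7) = 1
  ¬(¬¬(Q ∨ (Q → ¬¬P)) ∨ P): Łukasiewicz ¬ gives 1 − 1 = 0
  (¬P → ¬(¬¬(Q ∨ (Q → ¬¬P)) ∨ P)): min(1, 1 − 0.3 + 0) = 0.7
  Łukasiewicz value = 0.7
Difference: 1 − 0.7 = 0.30

0.30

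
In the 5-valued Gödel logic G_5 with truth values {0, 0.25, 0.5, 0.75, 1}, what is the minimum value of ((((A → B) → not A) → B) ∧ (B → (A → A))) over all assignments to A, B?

The minimum is attained at A = 0, B = 0:
  (A → B): 0 ≤ 0, so result = 1
  not A: Gödel ¬ of 0 = 1 (operand is 0)
  ((A → B) → not A): 1 ≤ 1, so result = 1
  (((A → B) → not A) → B): 1 > 0, so result = 0
  (A → A): 0 ≤ 0, so result = 1
  (B → (A → A)): 0 ≤ 1, so result = 1
  ((((A → B) → not A) → B) ∧ (B → (A → A))) = min(0, 1) = 0
Checking all 25 assignments confirms none give a value below 0.00.

0.00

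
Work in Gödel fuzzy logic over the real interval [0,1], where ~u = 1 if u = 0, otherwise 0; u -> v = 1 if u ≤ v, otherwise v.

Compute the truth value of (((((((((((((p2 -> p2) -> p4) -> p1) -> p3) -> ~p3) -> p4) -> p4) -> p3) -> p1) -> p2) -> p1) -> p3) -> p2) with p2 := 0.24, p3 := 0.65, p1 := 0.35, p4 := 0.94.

(p2 -> p2): 0.24 ≤ 0.24, so result = 1
((p2 -> p2) -> p4): 1 > 0.94, so result = 0.94
(((p2 -> p2) -> p4) -> p1): 0.94 > 0.35, so result = 0.35
((((p2 -> p2) -> p4) -> p1) -> p3): 0.35 ≤ 0.65, so result = 1
~p3: Gödel ¬ of 0.65 = 0 (operand ≠ 0)
(((((p2 -> p2) -> p4) -> p1) -> p3) -> ~p3): 1 > 0, so result = 0
((((((p2 -> p2) -> p4) -> p1) -> p3) -> ~p3) -> p4): 0 ≤ 0.94, so result = 1
(((((((p2 -> p2) -> p4) -> p1) -> p3) -> ~p3) -> p4) -> p4): 1 > 0.94, so result = 0.94
((((((((p2 -> p2) -> p4) -> p1) -> p3) -> ~p3) -> p4) -> p4) -> p3): 0.94 > 0.65, so result = 0.65
(((((((((p2 -> p2) -> p4) -> p1) -> p3) -> ~p3) -> p4) -> p4) -> p3) -> p1): 0.65 > 0.35, so result = 0.35
((((((((((p2 -> p2) -> p4) -> p1) -> p3) -> ~p3) -> p4) -> p4) -> p3) -> p1) -> p2): 0.35 > 0.24, so result = 0.24
(((((((((((p2 -> p2) -> p4) -> p1) -> p3) -> ~p3) -> p4) -> p4) -> p3) -> p1) -> p2) -> p1): 0.24 ≤ 0.35, so result = 1
((((((((((((p2 -> p2) -> p4) -> p1) -> p3) -> ~p3) -> p4) -> p4) -> p3) -> p1) -> p2) -> p1) -> p3): 1 > 0.65, so result = 0.65
(((((((((((((p2 -> p2) -> p4) -> p1) -> p3) -> ~p3) -> p4) -> p4) -> p3) -> p1) -> p2) -> p1) -> p3) -> p2): 0.65 > 0.24, so result = 0.24

0.24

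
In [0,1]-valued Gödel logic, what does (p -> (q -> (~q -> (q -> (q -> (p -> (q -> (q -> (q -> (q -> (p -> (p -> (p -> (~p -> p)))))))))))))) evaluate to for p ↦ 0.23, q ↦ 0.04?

1.00

~q: Gödel ¬ of 0.04 = 0 (operand ≠ 0)
~p: Gödel ¬ of 0.23 = 0 (operand ≠ 0)
(~p -> p): 0 ≤ 0.23, so result = 1
(p -> (~p -> p)): 0.23 ≤ 1, so result = 1
(p -> (p -> (~p -> p))): 0.23 ≤ 1, so result = 1
(p -> (p -> (p -> (~p -> p)))): 0.23 ≤ 1, so result = 1
(q -> (p -> (p -> (p -> (~p -> p))))): 0.04 ≤ 1, so result = 1
(q -> (q -> (p -> (p -> (p -> (~p -> p)))))): 0.04 ≤ 1, so result = 1
(q -> (q -> (q -> (p -> (p -> (p -> (~p -> p))))))): 0.04 ≤ 1, so result = 1
(q -> (q -> (q -> (q -> (p -> (p -> (p -> (~p -> p)))))))): 0.04 ≤ 1, so result = 1
(p -> (q -> (q -> (q -> (q -> (p -> (p -> (p -> (~p -> p))))))))): 0.23 ≤ 1, so result = 1
(q -> (p -> (q -> (q -> (q -> (q -> (p -> (p -> (p -> (~p -> p)))))))))): 0.04 ≤ 1, so result = 1
(q -> (q -> (p -> (q -> (q -> (q -> (q -> (p -> (p -> (p -> (~p -> p))))))))))): 0.04 ≤ 1, so result = 1
(~q -> (q -> (q -> (p -> (q -> (q -> (q -> (q -> (p -> (p -> (p -> (~p -> p)))))))))))): 0 ≤ 1, so result = 1
(q -> (~q -> (q -> (q -> (p -> (q -> (q -> (q -> (q -> (p -> (p -> (p -> (~p -> p))))))))))))): 0.04 ≤ 1, so result = 1
(p -> (q -> (~q -> (q -> (q -> (p -> (q -> (q -> (q -> (q -> (p -> (p -> (p -> (~p -> p)))))))))))))): 0.23 ≤ 1, so result = 1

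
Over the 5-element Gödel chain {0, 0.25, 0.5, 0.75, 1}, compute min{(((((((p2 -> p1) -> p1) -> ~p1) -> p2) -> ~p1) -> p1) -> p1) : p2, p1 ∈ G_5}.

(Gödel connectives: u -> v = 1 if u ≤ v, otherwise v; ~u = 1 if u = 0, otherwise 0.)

0.25

The minimum is attained at p2 = 0, p1 = 0.25:
  (p2 -> p1): 0 ≤ 0.25, so result = 1
  ((p2 -> p1) -> p1): 1 > 0.25, so result = 0.25
  ~p1: Gödel ¬ of 0.25 = 0 (operand ≠ 0)
  (((p2 -> p1) -> p1) -> ~p1): 0.25 > 0, so result = 0
  ((((p2 -> p1) -> p1) -> ~p1) -> p2): 0 ≤ 0, so result = 1
  ~p1: Gödel ¬ of 0.25 = 0 (operand ≠ 0)
  (((((p2 -> p1) -> p1) -> ~p1) -> p2) -> ~p1): 1 > 0, so result = 0
  ((((((p2 -> p1) -> p1) -> ~p1) -> p2) -> ~p1) -> p1): 0 ≤ 0.25, so result = 1
  (((((((p2 -> p1) -> p1) -> ~p1) -> p2) -> ~p1) -> p1) -> p1): 1 > 0.25, so result = 0.25
Checking all 25 assignments confirms none give a value below 0.25.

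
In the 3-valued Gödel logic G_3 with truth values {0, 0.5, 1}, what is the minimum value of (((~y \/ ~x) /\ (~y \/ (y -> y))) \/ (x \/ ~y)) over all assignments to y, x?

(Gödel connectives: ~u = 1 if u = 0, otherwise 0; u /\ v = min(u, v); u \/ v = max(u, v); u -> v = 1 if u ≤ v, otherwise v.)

The minimum is attained at y = 0.5, x = 0.5:
  ~y: Gödel ¬ of 0.5 = 0 (operand ≠ 0)
  ~x: Gödel ¬ of 0.5 = 0 (operand ≠ 0)
  (~y \/ ~x) = max(0, 0) = 0
  ~y: Gödel ¬ of 0.5 = 0 (operand ≠ 0)
  (y -> y): 0.5 ≤ 0.5, so result = 1
  (~y \/ (y -> y)) = max(0, 1) = 1
  ((~y \/ ~x) /\ (~y \/ (y -> y))) = min(0, 1) = 0
  ~y: Gödel ¬ of 0.5 = 0 (operand ≠ 0)
  (x \/ ~y) = max(0.5, 0) = 0.5
  (((~y \/ ~x) /\ (~y \/ (y -> y))) \/ (x \/ ~y)) = max(0, 0.5) = 0.5
Checking all 9 assignments confirms none give a value below 0.50.

0.50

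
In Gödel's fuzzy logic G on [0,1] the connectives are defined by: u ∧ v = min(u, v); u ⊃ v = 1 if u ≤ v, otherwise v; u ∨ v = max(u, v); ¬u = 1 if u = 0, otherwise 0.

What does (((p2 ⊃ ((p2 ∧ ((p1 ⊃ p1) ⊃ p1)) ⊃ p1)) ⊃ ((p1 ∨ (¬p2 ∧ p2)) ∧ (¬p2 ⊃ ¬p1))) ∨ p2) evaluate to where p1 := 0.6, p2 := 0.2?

(p1 ⊃ p1): 0.6 ≤ 0.6, so result = 1
((p1 ⊃ p1) ⊃ p1): 1 > 0.6, so result = 0.6
(p2 ∧ ((p1 ⊃ p1) ⊃ p1)) = min(0.2, 0.6) = 0.2
((p2 ∧ ((p1 ⊃ p1) ⊃ p1)) ⊃ p1): 0.2 ≤ 0.6, so result = 1
(p2 ⊃ ((p2 ∧ ((p1 ⊃ p1) ⊃ p1)) ⊃ p1)): 0.2 ≤ 1, so result = 1
¬p2: Gödel ¬ of 0.2 = 0 (operand ≠ 0)
(¬p2 ∧ p2) = min(0, 0.2) = 0
(p1 ∨ (¬p2 ∧ p2)) = max(0.6, 0) = 0.6
¬p2: Gödel ¬ of 0.2 = 0 (operand ≠ 0)
¬p1: Gödel ¬ of 0.6 = 0 (operand ≠ 0)
(¬p2 ⊃ ¬p1): 0 ≤ 0, so result = 1
((p1 ∨ (¬p2 ∧ p2)) ∧ (¬p2 ⊃ ¬p1)) = min(0.6, 1) = 0.6
((p2 ⊃ ((p2 ∧ ((p1 ⊃ p1) ⊃ p1)) ⊃ p1)) ⊃ ((p1 ∨ (¬p2 ∧ p2)) ∧ (¬p2 ⊃ ¬p1))): 1 > 0.6, so result = 0.6
(((p2 ⊃ ((p2 ∧ ((p1 ⊃ p1) ⊃ p1)) ⊃ p1)) ⊃ ((p1 ∨ (¬p2 ∧ p2)) ∧ (¬p2 ⊃ ¬p1))) ∨ p2) = max(0.6, 0.2) = 0.6

0.60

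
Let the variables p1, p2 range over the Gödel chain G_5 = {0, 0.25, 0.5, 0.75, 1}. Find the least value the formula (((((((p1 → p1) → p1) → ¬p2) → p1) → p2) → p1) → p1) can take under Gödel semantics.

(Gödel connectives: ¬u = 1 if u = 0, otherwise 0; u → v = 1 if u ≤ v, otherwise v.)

0.25

The minimum is attained at p1 = 0.25, p2 = 0:
  (p1 → p1): 0.25 ≤ 0.25, so result = 1
  ((p1 → p1) → p1): 1 > 0.25, so result = 0.25
  ¬p2: Gödel ¬ of 0 = 1 (operand is 0)
  (((p1 → p1) → p1) → ¬p2): 0.25 ≤ 1, so result = 1
  ((((p1 → p1) → p1) → ¬p2) → p1): 1 > 0.25, so result = 0.25
  (((((p1 → p1) → p1) → ¬p2) → p1) → p2): 0.25 > 0, so result = 0
  ((((((p1 → p1) → p1) → ¬p2) → p1) → p2) → p1): 0 ≤ 0.25, so result = 1
  (((((((p1 → p1) → p1) → ¬p2) → p1) → p2) → p1) → p1): 1 > 0.25, so result = 0.25
Checking all 25 assignments confirms none give a value below 0.25.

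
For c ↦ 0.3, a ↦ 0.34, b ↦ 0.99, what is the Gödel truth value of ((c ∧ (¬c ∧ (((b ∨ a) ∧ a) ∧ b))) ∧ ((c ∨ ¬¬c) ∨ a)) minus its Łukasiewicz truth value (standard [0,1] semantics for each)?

-0.30

Gödel evaluation:
  ¬c: Gödel ¬ of 0.3 = 0 (operand ≠ 0)
  (b ∨ a) = max(0.99, 0.34) = 0.99
  ((b ∨ a) ∧ a) = min(0.99, 0.34) = 0.34
  (((b ∨ a) ∧ a) ∧ b) = min(0.34, 0.99) = 0.34
  (¬c ∧ (((b ∨ a) ∧ a) ∧ b)) = min(0, 0.34) = 0
  (c ∧ (¬c ∧ (((b ∨ a) ∧ a) ∧ b))) = min(0.3, 0) = 0
  ¬c: Gödel ¬ of 0.3 = 0 (operand ≠ 0)
  ¬¬c: Gödel ¬ of 0 = 1 (operand is 0)
  (c ∨ ¬¬c) = max(0.3, 1) = 1
  ((c ∨ ¬¬c) ∨ a) = max(1, 0.34) = 1
  ((c ∧ (¬c ∧ (((b ∨ a) ∧ a) ∧ b))) ∧ ((c ∨ ¬¬c) ∨ a)) = min(0, 1) = 0
  Gödel value = 0
Łukasiewicz evaluation:
  ¬c: Łukasiewicz ¬ gives 1 − 0.3 = 0.7
  (b ∨ a) = max(0.99, 0.34) = 0.99
  ((b ∨ a) ∧ a) = min(0.99, 0.34) = 0.34
  (((b ∨ a) ∧ a) ∧ b) = min(0.34, 0.99) = 0.34
  (¬c ∧ (((b ∨ a) ∧ a) ∧ b)) = min(0.7, 0.34) = 0.34
  (c ∧ (¬c ∧ (((b ∨ a) ∧ a) ∧ b))) = min(0.3, 0.34) = 0.3
  ¬c: Łukasiewicz ¬ gives 1 − 0.3 = 0.7
  ¬¬c: Łukasiewicz ¬ gives 1 − 0.7 = 0.3
  (c ∨ ¬¬c) = max(0.3, 0.3) = 0.3
  ((c ∨ ¬¬c) ∨ a) = max(0.3, 0.34) = 0.34
  ((c ∧ (¬c ∧ (((b ∨ a) ∧ a) ∧ b))) ∧ ((c ∨ ¬¬c) ∨ a)) = min(0.3, 0.34) = 0.3
  Łukasiewicz value = 0.3
Difference: 0 − 0.3 = -0.30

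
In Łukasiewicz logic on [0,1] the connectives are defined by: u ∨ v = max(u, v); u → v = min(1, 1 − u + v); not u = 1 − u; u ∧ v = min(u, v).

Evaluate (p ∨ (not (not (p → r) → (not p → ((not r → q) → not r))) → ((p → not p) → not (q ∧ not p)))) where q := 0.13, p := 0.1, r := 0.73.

1.00

(p → r): min(1, 1 − 0.1 + 0.73) = 1
not (p → r): Łukasiewicz ¬ gives 1 − 1 = 0
not p: Łukasiewicz ¬ gives 1 − 0.1 = 0.9
not r: Łukasiewicz ¬ gives 1 − 0.73 = 0.27
(not r → q): min(1, 1 − 0.27 + 0.13) = 0.86
not r: Łukasiewicz ¬ gives 1 − 0.73 = 0.27
((not r → q) → not r): min(1, 1 − 0.86 + 0.27) = 0.41
(not p → ((not r → q) → not r)): min(1, 1 − 0.9 + 0.41) = 0.51
(not (p → r) → (not p → ((not r → q) → not r))): min(1, 1 − 0 + 0.51) = 1
not (not (p → r) → (not p → ((not r → q) → not r))): Łukasiewicz ¬ gives 1 − 1 = 0
not p: Łukasiewicz ¬ gives 1 − 0.1 = 0.9
(p → not p): min(1, 1 − 0.1 + 0.9) = 1
not p: Łukasiewicz ¬ gives 1 − 0.1 = 0.9
(q ∧ not p) = min(0.13, 0.9) = 0.13
not (q ∧ not p): Łukasiewicz ¬ gives 1 − 0.13 = 0.87
((p → not p) → not (q ∧ not p)): min(1, 1 − 1 + 0.87) = 0.87
(not (not (p → r) → (not p → ((not r → q) → not r))) → ((p → not p) → not (q ∧ not p))): min(1, 1 − 0 + 0.87) = 1
(p ∨ (not (not (p → r) → (not p → ((not r → q) → not r))) → ((p → not p) → not (q ∧ not p)))) = max(0.1, 1) = 1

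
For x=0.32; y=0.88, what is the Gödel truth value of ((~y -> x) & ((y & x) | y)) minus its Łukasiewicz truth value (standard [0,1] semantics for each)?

Gödel evaluation:
  ~y: Gödel ¬ of 0.88 = 0 (operand ≠ 0)
  (~y -> x): 0 ≤ 0.32, so result = 1
  (y & x) = min(0.88, 0.32) = 0.32
  ((y & x) | y) = max(0.32, 0.88) = 0.88
  ((~y -> x) & ((y & x) | y)) = min(1, 0.88) = 0.88
  Gödel value = 0.88
Łukasiewicz evaluation:
  ~y: Łukasiewicz ¬ gives 1 − 0.88 = 0.12
  (~y -> x): min(1, 1 − 0.12 + 0.32) = 1
  (y & x) = min(0.88, 0.32) = 0.32
  ((y & x) | y) = max(0.32, 0.88) = 0.88
  ((~y -> x) & ((y & x) | y)) = min(1, 0.88) = 0.88
  Łukasiewicz value = 0.88
Difference: 0.88 − 0.88 = 0.00

0.00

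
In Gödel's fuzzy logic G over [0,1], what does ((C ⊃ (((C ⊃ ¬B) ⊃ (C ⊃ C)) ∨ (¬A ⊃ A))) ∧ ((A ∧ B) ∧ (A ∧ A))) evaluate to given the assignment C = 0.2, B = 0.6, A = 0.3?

0.30

¬B: Gödel ¬ of 0.6 = 0 (operand ≠ 0)
(C ⊃ ¬B): 0.2 > 0, so result = 0
(C ⊃ C): 0.2 ≤ 0.2, so result = 1
((C ⊃ ¬B) ⊃ (C ⊃ C)): 0 ≤ 1, so result = 1
¬A: Gödel ¬ of 0.3 = 0 (operand ≠ 0)
(¬A ⊃ A): 0 ≤ 0.3, so result = 1
(((C ⊃ ¬B) ⊃ (C ⊃ C)) ∨ (¬A ⊃ A)) = max(1, 1) = 1
(C ⊃ (((C ⊃ ¬B) ⊃ (C ⊃ C)) ∨ (¬A ⊃ A))): 0.2 ≤ 1, so result = 1
(A ∧ B) = min(0.3, 0.6) = 0.3
(A ∧ A) = min(0.3, 0.3) = 0.3
((A ∧ B) ∧ (A ∧ A)) = min(0.3, 0.3) = 0.3
((C ⊃ (((C ⊃ ¬B) ⊃ (C ⊃ C)) ∨ (¬A ⊃ A))) ∧ ((A ∧ B) ∧ (A ∧ A))) = min(1, 0.3) = 0.3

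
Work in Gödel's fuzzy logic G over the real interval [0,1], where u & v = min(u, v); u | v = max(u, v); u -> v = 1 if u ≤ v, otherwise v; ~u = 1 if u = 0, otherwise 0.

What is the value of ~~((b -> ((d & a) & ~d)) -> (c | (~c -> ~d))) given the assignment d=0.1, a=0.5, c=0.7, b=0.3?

1.00

(d & a) = min(0.1, 0.5) = 0.1
~d: Gödel ¬ of 0.1 = 0 (operand ≠ 0)
((d & a) & ~d) = min(0.1, 0) = 0
(b -> ((d & a) & ~d)): 0.3 > 0, so result = 0
~c: Gödel ¬ of 0.7 = 0 (operand ≠ 0)
~d: Gödel ¬ of 0.1 = 0 (operand ≠ 0)
(~c -> ~d): 0 ≤ 0, so result = 1
(c | (~c -> ~d)) = max(0.7, 1) = 1
((b -> ((d & a) & ~d)) -> (c | (~c -> ~d))): 0 ≤ 1, so result = 1
~((b -> ((d & a) & ~d)) -> (c | (~c -> ~d))): Gödel ¬ of 1 = 0 (operand ≠ 0)
~~((b -> ((d & a) & ~d)) -> (c | (~c -> ~d))): Gödel ¬ of 0 = 1 (operand is 0)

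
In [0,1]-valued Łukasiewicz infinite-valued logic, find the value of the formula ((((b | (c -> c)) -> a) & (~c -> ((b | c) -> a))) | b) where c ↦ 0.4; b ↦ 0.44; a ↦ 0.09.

0.44

(c -> c): min(1, 1 − 0.4 + 0.4) = 1
(b | (c -> c)) = max(0.44, 1) = 1
((b | (c -> c)) -> a): min(1, 1 − 1 + 0.09) = 0.09
~c: Łukasiewicz ¬ gives 1 − 0.4 = 0.6
(b | c) = max(0.44, 0.4) = 0.44
((b | c) -> a): min(1, 1 − 0.44 + 0.09) = 0.65
(~c -> ((b | c) -> a)): min(1, 1 − 0.6 + 0.65) = 1
(((b | (c -> c)) -> a) & (~c -> ((b | c) -> a))) = min(0.09, 1) = 0.09
((((b | (c -> c)) -> a) & (~c -> ((b | c) -> a))) | b) = max(0.09, 0.44) = 0.44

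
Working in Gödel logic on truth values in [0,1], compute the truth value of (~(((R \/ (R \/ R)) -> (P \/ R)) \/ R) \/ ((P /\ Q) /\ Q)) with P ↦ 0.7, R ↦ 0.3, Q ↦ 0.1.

(R \/ R) = max(0.3, 0.3) = 0.3
(R \/ (R \/ R)) = max(0.3, 0.3) = 0.3
(P \/ R) = max(0.7, 0.3) = 0.7
((R \/ (R \/ R)) -> (P \/ R)): 0.3 ≤ 0.7, so result = 1
(((R \/ (R \/ R)) -> (P \/ R)) \/ R) = max(1, 0.3) = 1
~(((R \/ (R \/ R)) -> (P \/ R)) \/ R): Gödel ¬ of 1 = 0 (operand ≠ 0)
(P /\ Q) = min(0.7, 0.1) = 0.1
((P /\ Q) /\ Q) = min(0.1, 0.1) = 0.1
(~(((R \/ (R \/ R)) -> (P \/ R)) \/ R) \/ ((P /\ Q) /\ Q)) = max(0, 0.1) = 0.1

0.10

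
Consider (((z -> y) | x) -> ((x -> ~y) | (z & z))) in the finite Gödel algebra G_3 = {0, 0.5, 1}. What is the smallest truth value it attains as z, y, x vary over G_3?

The minimum is attained at z = 0, y = 0.5, x = 0.5:
  (z -> y): 0 ≤ 0.5, so result = 1
  ((z -> y) | x) = max(1, 0.5) = 1
  ~y: Gödel ¬ of 0.5 = 0 (operand ≠ 0)
  (x -> ~y): 0.5 > 0, so result = 0
  (z & z) = min(0, 0) = 0
  ((x -> ~y) | (z & z)) = max(0, 0) = 0
  (((z -> y) | x) -> ((x -> ~y) | (z & z))): 1 > 0, so result = 0
Checking all 27 assignments confirms none give a value below 0.00.

0.00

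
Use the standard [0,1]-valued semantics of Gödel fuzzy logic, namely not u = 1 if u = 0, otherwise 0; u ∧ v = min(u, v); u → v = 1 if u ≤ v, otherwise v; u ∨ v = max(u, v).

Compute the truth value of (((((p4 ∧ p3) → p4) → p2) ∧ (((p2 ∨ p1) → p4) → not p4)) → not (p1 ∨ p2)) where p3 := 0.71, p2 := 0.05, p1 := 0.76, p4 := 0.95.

1.00

(p4 ∧ p3) = min(0.95, 0.71) = 0.71
((p4 ∧ p3) → p4): 0.71 ≤ 0.95, so result = 1
(((p4 ∧ p3) → p4) → p2): 1 > 0.05, so result = 0.05
(p2 ∨ p1) = max(0.05, 0.76) = 0.76
((p2 ∨ p1) → p4): 0.76 ≤ 0.95, so result = 1
not p4: Gödel ¬ of 0.95 = 0 (operand ≠ 0)
(((p2 ∨ p1) → p4) → not p4): 1 > 0, so result = 0
((((p4 ∧ p3) → p4) → p2) ∧ (((p2 ∨ p1) → p4) → not p4)) = min(0.05, 0) = 0
(p1 ∨ p2) = max(0.76, 0.05) = 0.76
not (p1 ∨ p2): Gödel ¬ of 0.76 = 0 (operand ≠ 0)
(((((p4 ∧ p3) → p4) → p2) ∧ (((p2 ∨ p1) → p4) → not p4)) → not (p1 ∨ p2)): 0 ≤ 0, so result = 1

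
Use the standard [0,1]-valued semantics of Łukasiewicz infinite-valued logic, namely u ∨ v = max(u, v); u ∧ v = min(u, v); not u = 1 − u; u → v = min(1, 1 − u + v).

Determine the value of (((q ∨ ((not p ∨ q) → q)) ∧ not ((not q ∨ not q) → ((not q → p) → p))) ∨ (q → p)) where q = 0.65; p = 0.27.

not p: Łukasiewicz ¬ gives 1 − 0.27 = 0.73
(not p ∨ q) = max(0.73, 0.65) = 0.73
((not p ∨ q) → q): min(1, 1 − 0.73 + 0.65) = 0.92
(q ∨ ((not p ∨ q) → q)) = max(0.65, 0.92) = 0.92
not q: Łukasiewicz ¬ gives 1 − 0.65 = 0.35
not q: Łukasiewicz ¬ gives 1 − 0.65 = 0.35
(not q ∨ not q) = max(0.35, 0.35) = 0.35
not q: Łukasiewicz ¬ gives 1 − 0.65 = 0.35
(not q → p): min(1, 1 − 0.35 + 0.27) = 0.92
((not q → p) → p): min(1, 1 − 0.92 + 0.27) = 0.35
((not q ∨ not q) → ((not q → p) → p)): min(1, 1 − 0.35 + 0.35) = 1
not ((not q ∨ not q) → ((not q → p) → p)): Łukasiewicz ¬ gives 1 − 1 = 0
((q ∨ ((not p ∨ q) → q)) ∧ not ((not q ∨ not q) → ((not q → p) → p))) = min(0.92, 0) = 0
(q → p): min(1, 1 − 0.65 + 0.27) = 0.62
(((q ∨ ((not p ∨ q) → q)) ∧ not ((not q ∨ not q) → ((not q → p) → p))) ∨ (q → p)) = max(0, 0.62) = 0.62

0.62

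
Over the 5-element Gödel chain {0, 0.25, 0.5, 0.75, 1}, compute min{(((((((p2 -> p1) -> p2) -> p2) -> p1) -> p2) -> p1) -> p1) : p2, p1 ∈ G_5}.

The minimum is attained at p2 = 0, p1 = 0.25:
  (p2 -> p1): 0 ≤ 0.25, so result = 1
  ((p2 -> p1) -> p2): 1 > 0, so result = 0
  (((p2 -> p1) -> p2) -> p2): 0 ≤ 0, so result = 1
  ((((p2 -> p1) -> p2) -> p2) -> p1): 1 > 0.25, so result = 0.25
  (((((p2 -> p1) -> p2) -> p2) -> p1) -> p2): 0.25 > 0, so result = 0
  ((((((p2 -> p1) -> p2) -> p2) -> p1) -> p2) -> p1): 0 ≤ 0.25, so result = 1
  (((((((p2 -> p1) -> p2) -> p2) -> p1) -> p2) -> p1) -> p1): 1 > 0.25, so result = 0.25
Checking all 25 assignments confirms none give a value below 0.25.

0.25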